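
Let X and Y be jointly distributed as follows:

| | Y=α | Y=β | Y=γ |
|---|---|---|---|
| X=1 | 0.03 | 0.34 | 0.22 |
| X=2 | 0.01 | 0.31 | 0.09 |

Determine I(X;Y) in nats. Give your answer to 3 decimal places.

0.018 nats

Marginals: p(X) = (0.5900, 0.4100), p(Y) = (0.0400, 0.6500, 0.3100).
I(X;Y) = H(X) + H(Y) − H(X,Y).
H(X) = 0.6769, H(Y) = 0.7718, H(X,Y) = 1.4309.
I(X;Y) = 0.6769 + 0.7718 − 1.4309 = 0.018 nats.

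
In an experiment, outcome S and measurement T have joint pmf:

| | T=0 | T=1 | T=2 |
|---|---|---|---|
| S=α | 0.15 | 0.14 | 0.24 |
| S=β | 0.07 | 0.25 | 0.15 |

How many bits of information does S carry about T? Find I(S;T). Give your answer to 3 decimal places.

Marginals: p(S) = (0.5300, 0.4700), p(T) = (0.2200, 0.3900, 0.3900).
I(S;T) = Σ p(x,y)·log₂[p(x,y)/(p(x)p(y))].
  (α,0): 0.15·log₂(1.2864) = 0.0545
  (α,1): 0.14·log₂(0.6773) = -0.0787
  (α,2): 0.24·log₂(1.1611) = 0.0517
  (β,0): 0.07·log₂(0.6770) = -0.0394
  (β,1): 0.25·log₂(1.3639) = 0.1119
  (β,2): 0.15·log₂(0.8183) = -0.0434
Sum = 0.057 bits.

0.057 bits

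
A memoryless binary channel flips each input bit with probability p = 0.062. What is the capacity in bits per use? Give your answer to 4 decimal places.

Binary symmetric channel: C = 1 − h₂(ε) where h₂ is the binary entropy function.
h₂(0.062) = −0.062·log₂0.062 − 0.938·log₂0.938 = 0.3353.
C = 1 − 0.3353 = 0.6647 bits per channel use.

0.6647 bits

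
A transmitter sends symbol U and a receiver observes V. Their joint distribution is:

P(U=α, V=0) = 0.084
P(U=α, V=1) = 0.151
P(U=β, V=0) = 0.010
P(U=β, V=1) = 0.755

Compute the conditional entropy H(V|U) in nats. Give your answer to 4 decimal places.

0.2065 nats

Marginals: p(U) = (0.2350, 0.7650), p(V) = (0.0940, 0.9060).
H(V|U) = Σ p(U) · H(V|U=·).
  U=α: p=0.2350, H(V|U=α) = 0.6519
  U=β: p=0.7650, H(V|U=β) = 0.0697
Weighted sum = 0.2065 nats.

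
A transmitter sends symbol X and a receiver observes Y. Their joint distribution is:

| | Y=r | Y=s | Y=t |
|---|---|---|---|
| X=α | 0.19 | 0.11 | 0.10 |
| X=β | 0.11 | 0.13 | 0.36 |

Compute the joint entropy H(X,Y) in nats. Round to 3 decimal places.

H(X,Y) = −Σ p(x,y)·ln p(x,y) over all 6 cells.
  cell (α,r): −0.19·ln0.19 = 0.3155
  cell (α,s): −0.11·ln0.11 = 0.2428
  cell (α,t): −0.10·ln0.10 = 0.2303
  cell (β,r): −0.11·ln0.11 = 0.2428
  cell (β,s): −0.13·ln0.13 = 0.2652
  cell (β,t): −0.36·ln0.36 = 0.3678
Sum = 1.664 nats.

1.664 nats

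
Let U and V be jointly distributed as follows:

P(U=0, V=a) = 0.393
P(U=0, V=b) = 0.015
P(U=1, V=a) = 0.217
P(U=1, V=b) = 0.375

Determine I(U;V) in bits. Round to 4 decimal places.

Marginals: p(U) = (0.4080, 0.5920), p(V) = (0.6100, 0.3900).
I(U;V) = Σ p(x,y)·log₂[p(x,y)/(p(x)p(y))].
  (0,a): 0.393·log₂(1.5791) = 0.25902
  (0,b): 0.015·log₂(0.0943) = -0.05111
  (1,a): 0.217·log₂(0.6009) = -0.15945
  (1,b): 0.375·log₂(1.6242) = 0.26241
Sum = 0.3109 bits.

0.3109 bits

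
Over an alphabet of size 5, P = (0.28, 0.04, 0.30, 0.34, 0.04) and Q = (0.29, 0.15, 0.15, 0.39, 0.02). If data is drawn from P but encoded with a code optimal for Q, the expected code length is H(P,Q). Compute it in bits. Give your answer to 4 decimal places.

H(P,Q) = −Σ p·log₂ q.
  −0.28·log₂(0.29) = 0.50005
  −0.04·log₂(0.15) = 0.10948
  −0.30·log₂(0.15) = 0.82109
  −0.34·log₂(0.39) = 0.46187
  −0.04·log₂(0.02) = 0.22575
H(P,Q) = 2.1182 bits.

2.1182 bits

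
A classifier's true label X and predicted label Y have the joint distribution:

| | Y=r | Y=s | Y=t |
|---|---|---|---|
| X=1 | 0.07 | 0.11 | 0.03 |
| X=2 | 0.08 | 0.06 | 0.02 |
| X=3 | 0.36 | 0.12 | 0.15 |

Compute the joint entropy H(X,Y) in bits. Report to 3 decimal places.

H(X,Y) = −Σ p(x,y)·log₂ p(x,y) over all 9 cells.
  cell (1,r): −0.07·log₂0.07 = 0.2686
  cell (1,s): −0.11·log₂0.11 = 0.3503
  cell (1,t): −0.03·log₂0.03 = 0.1518
  cell (2,r): −0.08·log₂0.08 = 0.2915
  cell (2,s): −0.06·log₂0.06 = 0.2435
  cell (2,t): −0.02·log₂0.02 = 0.1129
  cell (3,r): −0.36·log₂0.36 = 0.5306
  cell (3,s): −0.12·log₂0.12 = 0.3671
  cell (3,t): −0.15·log₂0.15 = 0.4105
Sum = 2.727 bits.

2.727 bits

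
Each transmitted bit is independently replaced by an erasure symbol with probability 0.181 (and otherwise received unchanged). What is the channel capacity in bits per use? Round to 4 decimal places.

Binary erasure channel: capacity C = 1 − ε.
C = 1 − 0.181 = 0.8190 bits per channel use.

0.8190 bits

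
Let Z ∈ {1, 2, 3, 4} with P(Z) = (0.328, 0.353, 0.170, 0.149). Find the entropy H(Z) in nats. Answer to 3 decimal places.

H(Z) = −Σ p·ln p.
  −(0.328)·ln(0.328) = 0.3656
  −(0.353)·ln(0.353) = 0.3676
  −(0.170)·ln(0.170) = 0.3012
  −(0.149)·ln(0.149) = 0.2837
Sum: 0.3656 + 0.3676 + 0.3012 + 0.2837 = 1.318 nats.

1.318 nats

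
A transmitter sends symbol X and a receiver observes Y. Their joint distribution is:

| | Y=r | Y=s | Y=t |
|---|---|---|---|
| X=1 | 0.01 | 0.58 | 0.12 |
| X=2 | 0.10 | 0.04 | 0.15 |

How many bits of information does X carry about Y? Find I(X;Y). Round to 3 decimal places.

0.339 bits

Marginals: p(X) = (0.7100, 0.2900), p(Y) = (0.1100, 0.6200, 0.2700).
I(X;Y) = Σ p(x,y)·log₂[p(x,y)/(p(x)p(y))].
  (1,r): 0.01·log₂(0.1280) = -0.0297
  (1,s): 0.58·log₂(1.3176) = 0.2308
  (1,t): 0.12·log₂(0.6260) = -0.0811
  (2,r): 0.10·log₂(3.1348) = 0.1648
  (2,s): 0.04·log₂(0.2225) = -0.0867
  (2,t): 0.15·log₂(1.9157) = 0.1407
Sum = 0.339 bits.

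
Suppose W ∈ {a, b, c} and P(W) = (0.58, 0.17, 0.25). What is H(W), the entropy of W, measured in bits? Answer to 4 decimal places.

H(W) = −Σ p·log₂ p.
  −(0.58)·log₂(0.58) = 0.45581
  −(0.17)·log₂(0.17) = 0.43459
  −(0.25)·log₂(0.25) = 0.50000
Sum: 0.45581 + 0.43459 + 0.50000 = 1.3904 bits.

1.3904 bits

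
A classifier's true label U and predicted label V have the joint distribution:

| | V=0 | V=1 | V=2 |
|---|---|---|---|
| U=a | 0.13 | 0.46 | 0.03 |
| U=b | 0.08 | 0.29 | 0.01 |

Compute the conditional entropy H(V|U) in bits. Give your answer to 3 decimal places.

Marginals: p(U) = (0.6200, 0.3800), p(V) = (0.2100, 0.7500, 0.0400).
H(V|U) = Σ p(U) · H(V|U=·).
  U=a: p=0.6200, H(V|U=a) = 1.0035
  U=b: p=0.3800, H(V|U=b) = 0.9089
Weighted sum = 0.968 bits.

0.968 bits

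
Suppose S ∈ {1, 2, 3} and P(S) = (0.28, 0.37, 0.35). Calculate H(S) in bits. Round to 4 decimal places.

1.5751 bits

H(S) = −Σ p·log₂ p.
  −(0.28)·log₂(0.28) = 0.51422
  −(0.37)·log₂(0.37) = 0.53073
  −(0.35)·log₂(0.35) = 0.53010
Sum: 0.51422 + 0.53073 + 0.53010 = 1.5751 bits.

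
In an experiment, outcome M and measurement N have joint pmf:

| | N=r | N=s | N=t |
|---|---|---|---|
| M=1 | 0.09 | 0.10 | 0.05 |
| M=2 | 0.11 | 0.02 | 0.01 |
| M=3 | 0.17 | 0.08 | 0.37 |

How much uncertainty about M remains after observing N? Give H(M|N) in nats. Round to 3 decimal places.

Marginals: p(M) = (0.2400, 0.1400, 0.6200), p(N) = (0.3700, 0.2000, 0.4300).
H(M|N) = Σ p(N) · H(M|N=·).
  N=r: p=0.3700, H(M|N=r) = 1.0618
  N=s: p=0.2000, H(M|N=s) = 0.9433
  N=t: p=0.4300, H(M|N=t) = 0.4670
Weighted sum = 0.782 nats.

0.782 nats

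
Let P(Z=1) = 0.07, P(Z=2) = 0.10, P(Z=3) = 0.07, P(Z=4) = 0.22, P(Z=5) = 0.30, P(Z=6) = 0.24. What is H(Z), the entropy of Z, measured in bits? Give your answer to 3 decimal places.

2.365 bits

H(Z) = −Σ p·log₂ p.
  −(0.07)·log₂(0.07) = 0.2686
  −(0.10)·log₂(0.10) = 0.3322
  −(0.07)·log₂(0.07) = 0.2686
  −(0.22)·log₂(0.22) = 0.4806
  −(0.30)·log₂(0.30) = 0.5211
  −(0.24)·log₂(0.24) = 0.4941
Sum: 0.2686 + 0.3322 + 0.2686 + 0.4806 + 0.5211 + 0.4941 = 2.365 bits.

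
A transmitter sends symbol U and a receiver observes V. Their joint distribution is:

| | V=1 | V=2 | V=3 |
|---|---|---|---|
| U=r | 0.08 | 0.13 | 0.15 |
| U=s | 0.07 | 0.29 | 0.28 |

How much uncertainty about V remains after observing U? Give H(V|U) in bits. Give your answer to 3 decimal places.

1.443 bits

Marginals: p(U) = (0.3600, 0.6400), p(V) = (0.1500, 0.4200, 0.4300).
H(V|U) = Σ p(U) · H(V|U=·).
  U=r: p=0.3600, H(V|U=r) = 1.5391
  U=s: p=0.6400, H(V|U=s) = 1.3885
Weighted sum = 1.443 bits.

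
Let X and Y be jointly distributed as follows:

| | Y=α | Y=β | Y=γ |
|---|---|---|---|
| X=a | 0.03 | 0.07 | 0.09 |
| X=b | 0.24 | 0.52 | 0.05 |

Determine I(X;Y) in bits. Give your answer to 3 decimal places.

Marginals: p(X) = (0.1900, 0.8100), p(Y) = (0.2700, 0.5900, 0.1400).
I(X;Y) = Σ p(x,y)·log₂[p(x,y)/(p(x)p(y))].
  (a,α): 0.03·log₂(0.5848) = -0.0232
  (a,β): 0.07·log₂(0.6244) = -0.0476
  (a,γ): 0.09·log₂(3.3835) = 0.1583
  (b,α): 0.24·log₂(1.0974) = 0.0322
  (b,β): 0.52·log₂(1.0881) = 0.0633
  (b,γ): 0.05·log₂(0.4409) = -0.0591
Sum = 0.124 bits.

0.124 bits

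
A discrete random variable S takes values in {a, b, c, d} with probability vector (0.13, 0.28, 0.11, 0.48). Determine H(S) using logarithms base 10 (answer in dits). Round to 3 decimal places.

H(S) = −Σ p·log₁₀ p.
  −(0.13)·log₁₀(0.13) = 0.1152
  −(0.28)·log₁₀(0.28) = 0.1548
  −(0.11)·log₁₀(0.11) = 0.1054
  −(0.48)·log₁₀(0.48) = 0.1530
Sum: 0.1152 + 0.1548 + 0.1054 + 0.1530 = 0.528 dits.

0.528 dits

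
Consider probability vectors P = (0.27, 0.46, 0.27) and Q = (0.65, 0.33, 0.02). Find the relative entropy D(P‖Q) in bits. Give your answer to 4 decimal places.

D(P‖Q) = Σ p·log₂(p/q).
  0.27·log₂(0.27/0.65) = -0.34222
  0.46·log₂(0.46/0.33) = 0.22042
  0.27·log₂(0.27/0.02) = 1.01382
D(P‖Q) = 0.8920 bits.

0.8920 bits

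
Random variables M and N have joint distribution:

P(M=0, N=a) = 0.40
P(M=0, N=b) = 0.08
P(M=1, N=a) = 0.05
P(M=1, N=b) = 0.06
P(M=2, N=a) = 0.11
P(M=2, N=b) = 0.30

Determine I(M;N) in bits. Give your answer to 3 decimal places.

0.224 bits

Marginals: p(M) = (0.4800, 0.1100, 0.4100), p(N) = (0.5600, 0.4400).
I(M;N) = H(M) + H(N) − H(M,N).
H(M) = 1.3859, H(N) = 0.9896, H(M,N) = 2.1513.
I(M;N) = 1.3859 + 0.9896 − 2.1513 = 0.224 bits.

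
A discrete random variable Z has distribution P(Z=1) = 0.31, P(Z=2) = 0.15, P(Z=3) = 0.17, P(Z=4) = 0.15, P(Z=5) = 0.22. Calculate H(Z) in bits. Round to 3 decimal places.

2.260 bits

H(Z) = −Σ p·log₂ p.
  −(0.31)·log₂(0.31) = 0.5238
  −(0.15)·log₂(0.15) = 0.4105
  −(0.17)·log₂(0.17) = 0.4346
  −(0.15)·log₂(0.15) = 0.4105
  −(0.22)·log₂(0.22) = 0.4806
Sum: 0.5238 + 0.4105 + 0.4346 + 0.4105 + 0.4806 = 2.260 bits.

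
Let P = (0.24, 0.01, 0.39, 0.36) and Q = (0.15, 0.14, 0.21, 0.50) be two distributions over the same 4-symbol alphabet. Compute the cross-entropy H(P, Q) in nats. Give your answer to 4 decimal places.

H(P,Q) = −Σ p·ln q.
  −0.24·ln(0.15) = 0.45531
  −0.01·ln(0.14) = 0.01966
  −0.39·ln(0.21) = 0.60865
  −0.36·ln(0.50) = 0.24953
H(P,Q) = 1.3332 nats.

1.3332 nats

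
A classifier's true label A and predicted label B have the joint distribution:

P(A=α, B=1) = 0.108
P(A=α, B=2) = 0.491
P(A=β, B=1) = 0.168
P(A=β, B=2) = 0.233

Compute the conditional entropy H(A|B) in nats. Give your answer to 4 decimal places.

Chain rule: H(A|B) = H(A,B) − H(B).
Marginals: p(A) = (0.5990, 0.4010), p(B) = (0.2760, 0.7240).
H(A,B) = 1.2287 nats; H(B) = 0.5891 nats.
H(A|B) = 1.2287 − 0.5891 = 0.6396 nats.

0.6396 nats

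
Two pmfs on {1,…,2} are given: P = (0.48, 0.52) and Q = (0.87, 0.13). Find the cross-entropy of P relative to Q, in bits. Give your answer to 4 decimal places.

1.6270 bits

H(P,Q) = −Σ p·log₂ q.
  −0.48·log₂(0.87) = 0.09644
  −0.52·log₂(0.13) = 1.53058
H(P,Q) = 1.6270 bits.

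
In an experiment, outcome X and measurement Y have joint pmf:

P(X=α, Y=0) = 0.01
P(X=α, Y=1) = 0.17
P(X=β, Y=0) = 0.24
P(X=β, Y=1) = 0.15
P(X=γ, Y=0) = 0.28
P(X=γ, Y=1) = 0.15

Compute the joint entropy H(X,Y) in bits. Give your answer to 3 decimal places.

2.330 bits

H(X,Y) = −Σ p(x,y)·log₂ p(x,y) over all 6 cells.
  cell (α,0): −0.01·log₂0.01 = 0.0664
  cell (α,1): −0.17·log₂0.17 = 0.4346
  cell (β,0): −0.24·log₂0.24 = 0.4941
  cell (β,1): −0.15·log₂0.15 = 0.4105
  cell (γ,0): −0.28·log₂0.28 = 0.5142
  cell (γ,1): −0.15·log₂0.15 = 0.4105
Sum = 2.330 bits.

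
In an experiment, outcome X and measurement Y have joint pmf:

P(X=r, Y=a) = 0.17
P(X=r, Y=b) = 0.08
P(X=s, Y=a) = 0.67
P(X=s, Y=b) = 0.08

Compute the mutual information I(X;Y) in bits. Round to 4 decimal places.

0.0409 bits

Marginals: p(X) = (0.2500, 0.7500), p(Y) = (0.8400, 0.1600).
I(X;Y) = Σ p(x,y)·log₂[p(x,y)/(p(x)p(y))].
  (r,a): 0.17·log₂(0.8095) = -0.05183
  (r,b): 0.08·log₂(2.0000) = 0.08000
  (s,a): 0.67·log₂(1.0635) = 0.05950
  (s,b): 0.08·log₂(0.6667) = -0.04680
Sum = 0.0409 bits.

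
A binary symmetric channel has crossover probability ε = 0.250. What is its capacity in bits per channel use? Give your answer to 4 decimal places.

Binary symmetric channel: C = 1 − h₂(ε) where h₂ is the binary entropy function.
h₂(0.250) = −0.250·log₂0.250 − 0.750·log₂0.750 = 0.8113.
C = 1 − 0.8113 = 0.1887 bits per channel use.

0.1887 bits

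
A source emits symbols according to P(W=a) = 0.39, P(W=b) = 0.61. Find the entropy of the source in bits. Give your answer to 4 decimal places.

H(W) = −Σ p·log₂ p.
  −(0.39)·log₂(0.39) = 0.52980
  −(0.61)·log₂(0.61) = 0.43500
Sum: 0.52980 + 0.43500 = 0.9648 bits.

0.9648 bits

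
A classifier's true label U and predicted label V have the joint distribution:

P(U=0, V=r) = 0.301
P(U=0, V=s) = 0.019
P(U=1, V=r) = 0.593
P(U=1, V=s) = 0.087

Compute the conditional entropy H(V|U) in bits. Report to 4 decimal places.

0.4792 bits

Chain rule: H(V|U) = H(U,V) − H(U).
Marginals: p(U) = (0.3200, 0.6800), p(V) = (0.8940, 0.1060).
H(U,V) = 1.3836 bits; H(U) = 0.9044 bits.
H(V|U) = 1.3836 − 0.9044 = 0.4792 bits.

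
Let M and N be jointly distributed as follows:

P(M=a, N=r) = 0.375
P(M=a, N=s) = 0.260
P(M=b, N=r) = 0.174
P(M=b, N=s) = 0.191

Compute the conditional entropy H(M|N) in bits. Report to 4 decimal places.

Marginals: p(M) = (0.6350, 0.3650), p(N) = (0.5490, 0.4510).
H(M|N) = Σ p(N) · H(M|N=·).
  N=r: p=0.5490, H(M|N=r) = 0.9010
  N=s: p=0.4510, H(M|N=s) = 0.9830
Weighted sum = 0.9380 bits.

0.9380 bits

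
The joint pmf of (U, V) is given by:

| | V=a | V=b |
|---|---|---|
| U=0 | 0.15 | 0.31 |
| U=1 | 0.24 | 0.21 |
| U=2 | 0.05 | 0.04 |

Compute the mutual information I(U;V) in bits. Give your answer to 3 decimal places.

Marginals: p(U) = (0.4600, 0.4500, 0.0900), p(V) = (0.4400, 0.5600).
I(U;V) = Σ p(x,y)·log₂[p(x,y)/(p(x)p(y))].
  (0,a): 0.15·log₂(0.7411) = -0.0648
  (0,b): 0.31·log₂(1.2034) = 0.0828
  (1,a): 0.24·log₂(1.2121) = 0.0666
  (1,b): 0.21·log₂(0.8333) = -0.0552
  (2,a): 0.05·log₂(1.2626) = 0.0168
  (2,b): 0.04·log₂(0.7937) = -0.0133
Sum = 0.033 bits.

0.033 bits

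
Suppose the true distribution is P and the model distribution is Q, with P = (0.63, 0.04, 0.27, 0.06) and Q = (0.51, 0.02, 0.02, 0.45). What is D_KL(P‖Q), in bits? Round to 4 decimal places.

1.0715 bits

D(P‖Q) = Σ p·log₂(p/q).
  0.63·log₂(0.63/0.51) = 0.19206
  0.04·log₂(0.04/0.02) = 0.04000
  0.27·log₂(0.27/0.02) = 1.01382
  0.06·log₂(0.06/0.45) = -0.17441
D(P‖Q) = 1.0715 bits.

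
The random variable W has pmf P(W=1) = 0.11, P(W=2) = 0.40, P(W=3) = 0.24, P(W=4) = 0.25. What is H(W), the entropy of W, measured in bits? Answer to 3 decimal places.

H(W) = −Σ p·log₂ p.
  −(0.11)·log₂(0.11) = 0.3503
  −(0.40)·log₂(0.40) = 0.5288
  −(0.24)·log₂(0.24) = 0.4941
  −(0.25)·log₂(0.25) = 0.5000
Sum: 0.3503 + 0.5288 + 0.4941 + 0.5000 = 1.873 bits.

1.873 bits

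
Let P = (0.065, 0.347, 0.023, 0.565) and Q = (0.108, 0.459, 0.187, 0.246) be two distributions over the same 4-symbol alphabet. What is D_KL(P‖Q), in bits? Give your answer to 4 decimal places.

0.4206 bits

D(P‖Q) = Σ p·log₂(p/q).
  0.065·log₂(0.065/0.108) = -0.04761
  0.347·log₂(0.347/0.459) = -0.14003
  0.023·log₂(0.023/0.187) = -0.06954
  0.565·log₂(0.565/0.246) = 0.67777
D(P‖Q) = 0.4206 bits.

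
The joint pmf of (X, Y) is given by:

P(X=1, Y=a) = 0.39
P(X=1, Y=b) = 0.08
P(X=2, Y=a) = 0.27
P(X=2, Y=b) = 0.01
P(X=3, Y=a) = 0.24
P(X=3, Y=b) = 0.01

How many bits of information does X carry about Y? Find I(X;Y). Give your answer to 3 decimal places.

0.037 bits

Marginals: p(X) = (0.4700, 0.2800, 0.2500), p(Y) = (0.9000, 0.1000).
I(X;Y) = H(X) + H(Y) − H(X,Y).
H(X) = 1.5262, H(Y) = 0.4690, H(X,Y) = 1.9583.
I(X;Y) = 1.5262 + 0.4690 − 1.9583 = 0.037 bits.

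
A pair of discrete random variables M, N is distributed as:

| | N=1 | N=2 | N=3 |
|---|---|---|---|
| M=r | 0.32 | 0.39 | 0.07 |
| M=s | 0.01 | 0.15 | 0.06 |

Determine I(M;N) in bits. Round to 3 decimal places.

0.106 bits

Marginals: p(M) = (0.7800, 0.2200), p(N) = (0.3300, 0.5400, 0.1300).
I(M;N) = H(M) + H(N) − H(M,N).
H(M) = 0.7602, H(N) = 1.3905, H(M,N) = 2.0449.
I(M;N) = 0.7602 + 1.3905 − 2.0449 = 0.106 bits.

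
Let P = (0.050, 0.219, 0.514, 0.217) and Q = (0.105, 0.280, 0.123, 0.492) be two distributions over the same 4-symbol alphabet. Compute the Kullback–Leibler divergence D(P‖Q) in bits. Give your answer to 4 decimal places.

D(P‖Q) = Σ p·log₂(p/q).
  0.050·log₂(0.050/0.105) = -0.05352
  0.219·log₂(0.219/0.280) = -0.07763
  0.514·log₂(0.514/0.123) = 1.06044
  0.217·log₂(0.217/0.492) = -0.25627
D(P‖Q) = 0.6730 bits.

0.6730 bits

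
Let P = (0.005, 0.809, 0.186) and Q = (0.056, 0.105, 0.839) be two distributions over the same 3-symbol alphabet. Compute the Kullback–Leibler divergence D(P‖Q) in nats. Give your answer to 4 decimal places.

1.3596 nats

D(P‖Q) = Σ p·ln(p/q).
  0.005·ln(0.005/0.056) = -0.01208
  0.809·ln(0.809/0.105) = 1.65185
  0.186·ln(0.186/0.839) = -0.28020
D(P‖Q) = 1.3596 nats.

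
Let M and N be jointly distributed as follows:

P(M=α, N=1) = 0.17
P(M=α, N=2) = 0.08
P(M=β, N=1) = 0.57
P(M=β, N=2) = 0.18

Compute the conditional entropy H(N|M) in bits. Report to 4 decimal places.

0.8224 bits

Chain rule: H(N|M) = H(M,N) − H(M).
Marginals: p(M) = (0.2500, 0.7500), p(N) = (0.7400, 0.2600).
H(M,N) = 1.6337 bits; H(M) = 0.8113 bits.
H(N|M) = 1.6337 − 0.8113 = 0.8224 bits.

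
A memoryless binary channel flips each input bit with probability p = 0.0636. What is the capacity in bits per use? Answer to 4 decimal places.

Binary symmetric channel: C = 1 − h₂(ε) where h₂ is the binary entropy function.
h₂(0.0636) = −0.0636·log₂0.0636 − 0.9364·log₂0.9364 = 0.3416.
C = 1 − 0.3416 = 0.6584 bits per channel use.

0.6584 bits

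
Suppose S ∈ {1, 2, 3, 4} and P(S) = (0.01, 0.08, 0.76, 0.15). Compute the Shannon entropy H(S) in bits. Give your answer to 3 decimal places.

1.069 bits

H(S) = −Σ p·log₂ p.
  −(0.01)·log₂(0.01) = 0.0664
  −(0.08)·log₂(0.08) = 0.2915
  −(0.76)·log₂(0.76) = 0.3009
  −(0.15)·log₂(0.15) = 0.4105
Sum: 0.0664 + 0.2915 + 0.3009 + 0.4105 = 1.069 bits.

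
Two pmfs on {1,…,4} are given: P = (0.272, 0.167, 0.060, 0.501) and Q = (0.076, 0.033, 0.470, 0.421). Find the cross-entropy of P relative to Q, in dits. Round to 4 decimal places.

H(P,Q) = −Σ p·log₁₀ q.
  −0.272·log₁₀(0.076) = 0.30442
  −0.167·log₁₀(0.033) = 0.24741
  −0.060·log₁₀(0.470) = 0.01967
  −0.501·log₁₀(0.421) = 0.18823
H(P,Q) = 0.7597 dits.

0.7597 dits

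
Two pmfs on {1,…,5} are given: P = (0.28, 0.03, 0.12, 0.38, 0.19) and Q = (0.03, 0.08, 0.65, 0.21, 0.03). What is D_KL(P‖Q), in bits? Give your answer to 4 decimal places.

1.3984 bits

D(P‖Q) = Σ p·log₂(p/q).
  0.28·log₂(0.28/0.03) = 0.90227
  0.03·log₂(0.03/0.08) = -0.04245
  0.12·log₂(0.12/0.65) = -0.29249
  0.38·log₂(0.38/0.21) = 0.32513
  0.19·log₂(0.19/0.03) = 0.50596
D(P‖Q) = 1.3984 bits.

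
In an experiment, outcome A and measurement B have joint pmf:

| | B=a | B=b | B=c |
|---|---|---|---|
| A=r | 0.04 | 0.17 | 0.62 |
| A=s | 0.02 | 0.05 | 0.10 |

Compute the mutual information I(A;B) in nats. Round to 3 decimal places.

0.010 nats

Marginals: p(A) = (0.8300, 0.1700), p(B) = (0.0600, 0.2200, 0.7200).
I(A;B) = H(A) + H(B) − H(A,B).
H(A) = 0.4559, H(B) = 0.7384, H(A,B) = 1.1847.
I(A;B) = 0.4559 + 0.7384 − 1.1847 = 0.010 nats.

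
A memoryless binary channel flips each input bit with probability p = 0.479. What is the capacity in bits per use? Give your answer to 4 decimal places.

Binary symmetric channel: C = 1 − h₂(ε) where h₂ is the binary entropy function.
h₂(0.479) = −0.479·log₂0.479 − 0.521·log₂0.521 = 0.9987.
C = 1 − 0.9987 = 0.0013 bits per channel use.

0.0013 bits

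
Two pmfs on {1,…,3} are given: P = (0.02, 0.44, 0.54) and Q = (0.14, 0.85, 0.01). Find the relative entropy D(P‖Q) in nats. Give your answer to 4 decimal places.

1.8254 nats

D(P‖Q) = Σ p·ln(p/q).
  0.02·ln(0.02/0.14) = -0.03892
  0.44·ln(0.44/0.85) = -0.28972
  0.54·ln(0.54/0.01) = 2.15405
D(P‖Q) = 1.8254 nats.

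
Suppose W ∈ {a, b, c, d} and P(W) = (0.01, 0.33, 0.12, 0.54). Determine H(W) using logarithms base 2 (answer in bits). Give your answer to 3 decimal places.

1.441 bits

H(W) = −Σ p·log₂ p.
  −(0.01)·log₂(0.01) = 0.0664
  −(0.33)·log₂(0.33) = 0.5278
  −(0.12)·log₂(0.12) = 0.3671
  −(0.54)·log₂(0.54) = 0.4800
Sum: 0.0664 + 0.5278 + 0.3671 + 0.4800 = 1.441 bits.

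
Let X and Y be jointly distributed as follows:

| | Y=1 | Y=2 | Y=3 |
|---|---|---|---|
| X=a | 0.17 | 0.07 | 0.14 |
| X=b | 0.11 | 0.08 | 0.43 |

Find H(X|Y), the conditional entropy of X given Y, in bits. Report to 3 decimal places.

0.879 bits

Chain rule: H(X|Y) = H(X,Y) − H(Y).
Marginals: p(X) = (0.3800, 0.6200), p(Y) = (0.2800, 0.1500, 0.5700).
H(X,Y) = 2.2656 bits; H(Y) = 1.3870 bits.
H(X|Y) = 2.2656 − 1.3870 = 0.879 bits.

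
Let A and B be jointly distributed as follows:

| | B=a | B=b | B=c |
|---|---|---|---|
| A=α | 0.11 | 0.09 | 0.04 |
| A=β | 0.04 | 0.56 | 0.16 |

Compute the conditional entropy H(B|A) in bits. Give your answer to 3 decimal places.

Chain rule: H(B|A) = H(A,B) − H(A).
Marginals: p(A) = (0.2400, 0.7600), p(B) = (0.1500, 0.6500, 0.2000).
H(A,B) = 1.9259 bits; H(A) = 0.7950 bits.
H(B|A) = 1.9259 − 0.7950 = 1.131 bits.

1.131 bits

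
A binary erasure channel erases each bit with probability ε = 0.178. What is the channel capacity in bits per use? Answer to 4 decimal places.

0.8220 bits

Binary erasure channel: capacity C = 1 − ε.
C = 1 − 0.178 = 0.8220 bits per channel use.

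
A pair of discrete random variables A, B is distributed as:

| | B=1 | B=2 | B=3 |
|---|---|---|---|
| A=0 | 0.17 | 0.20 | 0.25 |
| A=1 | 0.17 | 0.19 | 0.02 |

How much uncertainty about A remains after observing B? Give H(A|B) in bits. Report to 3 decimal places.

Marginals: p(A) = (0.6200, 0.3800), p(B) = (0.3400, 0.3900, 0.2700).
H(A|B) = Σ p(B) · H(A|B=·).
  B=1: p=0.3400, H(A|B=1) = 1.0000
  B=2: p=0.3900, H(A|B=2) = 0.9995
  B=3: p=0.2700, H(A|B=3) = 0.3809
Weighted sum = 0.833 bits.

0.833 bits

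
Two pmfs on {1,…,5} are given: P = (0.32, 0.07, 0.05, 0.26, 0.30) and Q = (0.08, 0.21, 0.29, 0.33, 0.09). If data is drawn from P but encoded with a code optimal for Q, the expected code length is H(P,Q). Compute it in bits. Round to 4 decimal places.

H(P,Q) = −Σ p·log₂ q.
  −0.32·log₂(0.08) = 1.16603
  −0.07·log₂(0.21) = 0.15761
  −0.05·log₂(0.29) = 0.08929
  −0.26·log₂(0.33) = 0.41586
  −0.30·log₂(0.09) = 1.04218
H(P,Q) = 2.8710 bits.

2.8710 bits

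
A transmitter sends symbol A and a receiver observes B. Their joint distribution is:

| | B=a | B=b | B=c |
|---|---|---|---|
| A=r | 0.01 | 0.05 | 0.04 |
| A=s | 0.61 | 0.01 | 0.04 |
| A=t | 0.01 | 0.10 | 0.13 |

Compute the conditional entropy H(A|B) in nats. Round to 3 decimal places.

Marginals: p(A) = (0.1000, 0.6600, 0.2400), p(B) = (0.6300, 0.1600, 0.2100).
H(A|B) = Σ p(B) · H(A|B=·).
  B=a: p=0.6300, H(A|B=a) = 0.1628
  B=b: p=0.1600, H(A|B=b) = 0.8305
  B=c: p=0.2100, H(A|B=c) = 0.9286
Weighted sum = 0.430 nats.

0.430 nats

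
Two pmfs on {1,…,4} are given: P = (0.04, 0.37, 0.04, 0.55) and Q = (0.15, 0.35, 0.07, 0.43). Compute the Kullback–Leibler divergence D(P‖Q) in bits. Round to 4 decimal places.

0.1164 bits

D(P‖Q) = Σ p·log₂(p/q).
  0.04·log₂(0.04/0.15) = -0.07628
  0.37·log₂(0.37/0.35) = 0.02966
  0.04·log₂(0.04/0.07) = -0.03229
  0.55·log₂(0.55/0.43) = 0.19530
D(P‖Q) = 0.1164 bits.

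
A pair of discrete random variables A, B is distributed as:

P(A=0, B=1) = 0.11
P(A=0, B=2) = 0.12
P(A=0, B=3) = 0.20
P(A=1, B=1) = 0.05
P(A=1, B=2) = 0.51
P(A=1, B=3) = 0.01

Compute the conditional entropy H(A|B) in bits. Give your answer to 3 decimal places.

Chain rule: H(A|B) = H(A,B) − H(B).
Marginals: p(A) = (0.4300, 0.5700), p(B) = (0.1600, 0.6300, 0.2100).
H(A,B) = 1.9597 bits; H(B) = 1.3158 bits.
H(A|B) = 1.9597 − 1.3158 = 0.644 bits.

0.644 bits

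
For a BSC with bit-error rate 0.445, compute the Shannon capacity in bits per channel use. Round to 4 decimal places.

Binary symmetric channel: C = 1 − h₂(ε) where h₂ is the binary entropy function.
h₂(0.445) = −0.445·log₂0.445 − 0.555·log₂0.555 = 0.9913.
C = 1 − 0.9913 = 0.0087 bits per channel use.

0.0087 bits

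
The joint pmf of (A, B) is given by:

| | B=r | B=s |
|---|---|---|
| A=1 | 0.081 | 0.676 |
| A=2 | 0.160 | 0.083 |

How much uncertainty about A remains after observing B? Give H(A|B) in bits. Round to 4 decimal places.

0.5999 bits

Marginals: p(A) = (0.7570, 0.2430), p(B) = (0.2410, 0.7590).
H(A|B) = Σ p(B) · H(A|B=·).
  B=r: p=0.2410, H(A|B=r) = 0.9210
  B=s: p=0.7590, H(A|B=s) = 0.4980
Weighted sum = 0.5999 bits.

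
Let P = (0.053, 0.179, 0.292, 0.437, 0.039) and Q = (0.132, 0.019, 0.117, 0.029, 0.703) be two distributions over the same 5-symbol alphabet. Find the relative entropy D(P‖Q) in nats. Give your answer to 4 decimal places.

D(P‖Q) = Σ p·ln(p/q).
  0.053·ln(0.053/0.132) = -0.04836
  0.179·ln(0.179/0.019) = 0.40149
  0.292·ln(0.292/0.117) = 0.26706
  0.437·ln(0.437/0.029) = 1.18542
  0.039·ln(0.039/0.703) = -0.11278
D(P‖Q) = 1.6928 nats.

1.6928 nats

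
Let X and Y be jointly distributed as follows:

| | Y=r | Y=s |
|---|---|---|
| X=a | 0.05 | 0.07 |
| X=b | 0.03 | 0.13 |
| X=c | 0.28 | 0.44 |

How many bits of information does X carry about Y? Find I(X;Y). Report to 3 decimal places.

0.020 bits

Marginals: p(X) = (0.1200, 0.1600, 0.7200), p(Y) = (0.3600, 0.6400).
I(X;Y) = H(X) + H(Y) − H(X,Y).
H(X) = 1.1313, H(Y) = 0.9427, H(X,Y) = 2.0544.
I(X;Y) = 1.1313 + 0.9427 − 2.0544 = 0.020 bits.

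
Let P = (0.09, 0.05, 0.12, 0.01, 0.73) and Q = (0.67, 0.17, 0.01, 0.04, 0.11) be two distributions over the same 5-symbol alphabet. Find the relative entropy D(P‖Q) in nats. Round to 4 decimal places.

D(P‖Q) = Σ p·ln(p/q).
  0.09·ln(0.09/0.67) = -0.18067
  0.05·ln(0.05/0.17) = -0.06119
  0.12·ln(0.12/0.01) = 0.29819
  0.01·ln(0.01/0.04) = -0.01386
  0.73·ln(0.73/0.11) = 1.38157
D(P‖Q) = 1.4240 nats.

1.4240 nats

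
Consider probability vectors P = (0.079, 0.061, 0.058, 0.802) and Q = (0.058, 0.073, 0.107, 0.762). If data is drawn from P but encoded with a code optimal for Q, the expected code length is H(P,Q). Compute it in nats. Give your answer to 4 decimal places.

H(P,Q) = −Σ p·ln q.
  −0.079·ln(0.058) = 0.22494
  −0.061·ln(0.073) = 0.15966
  −0.058·ln(0.107) = 0.12963
  −0.802·ln(0.762) = 0.21799
H(P,Q) = 0.7322 nats.

0.7322 nats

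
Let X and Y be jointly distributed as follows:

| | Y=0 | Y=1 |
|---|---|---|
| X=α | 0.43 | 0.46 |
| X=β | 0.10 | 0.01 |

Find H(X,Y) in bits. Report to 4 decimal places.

1.4375 bits

H(X,Y) = −Σ p(x,y)·log₂ p(x,y) over all 4 cells.
  cell (α,0): −0.43·log₂0.43 = 0.52356
  cell (α,1): −0.46·log₂0.46 = 0.51534
  cell (β,0): −0.10·log₂0.10 = 0.33219
  cell (β,1): −0.01·log₂0.01 = 0.06644
Sum = 1.4375 bits.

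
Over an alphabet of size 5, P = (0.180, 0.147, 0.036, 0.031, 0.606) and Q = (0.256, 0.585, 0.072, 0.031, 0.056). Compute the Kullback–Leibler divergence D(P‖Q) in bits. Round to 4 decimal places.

D(P‖Q) = Σ p·log₂(p/q).
  0.180·log₂(0.180/0.256) = -0.09147
  0.147·log₂(0.147/0.585) = -0.29292
  0.036·log₂(0.036/0.072) = -0.03600
  0.031·log₂(0.031/0.031) = 0.00000
  0.606·log₂(0.606/0.056) = 2.08211
D(P‖Q) = 1.6617 bits.

1.6617 bits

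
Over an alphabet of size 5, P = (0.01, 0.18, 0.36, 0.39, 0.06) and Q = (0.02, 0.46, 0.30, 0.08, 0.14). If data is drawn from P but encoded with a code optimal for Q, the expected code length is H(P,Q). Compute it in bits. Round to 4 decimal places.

H(P,Q) = −Σ p·log₂ q.
  −0.01·log₂(0.02) = 0.05644
  −0.18·log₂(0.46) = 0.20165
  −0.36·log₂(0.30) = 0.62531
  −0.39·log₂(0.08) = 1.42110
  −0.06·log₂(0.14) = 0.17019
H(P,Q) = 2.4747 bits.

2.4747 bits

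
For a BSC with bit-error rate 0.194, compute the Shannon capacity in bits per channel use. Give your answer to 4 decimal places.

0.2902 bits

Binary symmetric channel: C = 1 − h₂(ε) where h₂ is the binary entropy function.
h₂(0.194) = −0.194·log₂0.194 − 0.806·log₂0.806 = 0.7098.
C = 1 − 0.7098 = 0.2902 bits per channel use.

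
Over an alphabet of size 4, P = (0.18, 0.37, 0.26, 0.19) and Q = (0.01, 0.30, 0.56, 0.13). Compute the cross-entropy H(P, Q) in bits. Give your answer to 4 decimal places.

2.6153 bits

H(P,Q) = −Σ p·log₂ q.
  −0.18·log₂(0.01) = 1.19589
  −0.37·log₂(0.30) = 0.64268
  −0.26·log₂(0.56) = 0.21749
  −0.19·log₂(0.13) = 0.55925
H(P,Q) = 2.6153 bits.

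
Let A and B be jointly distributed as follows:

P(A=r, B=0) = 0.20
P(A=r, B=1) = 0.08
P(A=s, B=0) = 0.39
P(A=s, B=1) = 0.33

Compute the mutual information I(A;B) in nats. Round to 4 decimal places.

0.0128 nats

Marginals: p(A) = (0.2800, 0.7200), p(B) = (0.5900, 0.4100).
I(A;B) = Σ p(x,y)·ln[p(x,y)/(p(x)p(y))].
  (r,0): 0.20·ln(1.2107) = 0.03823
  (r,1): 0.08·ln(0.6969) = -0.02889
  (s,0): 0.39·ln(0.9181) = -0.03333
  (s,1): 0.33·ln(1.1179) = 0.03678
Sum = 0.0128 nats.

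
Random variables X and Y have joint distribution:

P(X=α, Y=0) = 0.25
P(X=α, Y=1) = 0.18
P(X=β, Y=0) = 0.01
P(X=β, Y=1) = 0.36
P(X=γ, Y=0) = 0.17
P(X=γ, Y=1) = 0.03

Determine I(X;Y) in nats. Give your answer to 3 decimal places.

0.260 nats

Marginals: p(X) = (0.4300, 0.3700, 0.2000), p(Y) = (0.4300, 0.5700).
I(X;Y) = H(X) + H(Y) − H(X,Y).
H(X) = 1.0527, H(Y) = 0.6833, H(X,Y) = 1.4755.
I(X;Y) = 1.0527 + 0.6833 − 1.4755 = 0.260 nats.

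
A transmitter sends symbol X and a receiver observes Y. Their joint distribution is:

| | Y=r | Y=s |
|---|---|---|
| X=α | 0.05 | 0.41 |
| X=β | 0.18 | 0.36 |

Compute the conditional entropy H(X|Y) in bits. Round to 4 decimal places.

Marginals: p(X) = (0.4600, 0.5400), p(Y) = (0.2300, 0.7700).
H(X|Y) = Σ p(Y) · H(X|Y=·).
  Y=r: p=0.2300, H(X|Y=r) = 0.7554
  Y=s: p=0.7700, H(X|Y=s) = 0.9970
Weighted sum = 0.9414 bits.

0.9414 bits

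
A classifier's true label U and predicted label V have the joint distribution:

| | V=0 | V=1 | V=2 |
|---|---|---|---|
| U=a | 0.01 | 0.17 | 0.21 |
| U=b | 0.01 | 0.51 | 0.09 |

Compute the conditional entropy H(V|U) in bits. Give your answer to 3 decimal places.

0.884 bits

Marginals: p(U) = (0.3900, 0.6100), p(V) = (0.0200, 0.6800, 0.3000).
H(V|U) = Σ p(U) · H(V|U=·).
  U=a: p=0.3900, H(V|U=a) = 1.1386
  U=b: p=0.6100, H(V|U=b) = 0.7205
Weighted sum = 0.884 bits.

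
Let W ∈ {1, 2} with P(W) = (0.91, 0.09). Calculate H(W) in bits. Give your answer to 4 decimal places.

H(W) = −Σ p·log₂ p.
  −(0.91)·log₂(0.91) = 0.12382
  −(0.09)·log₂(0.09) = 0.31265
Sum: 0.12382 + 0.31265 = 0.4365 bits.

0.4365 bits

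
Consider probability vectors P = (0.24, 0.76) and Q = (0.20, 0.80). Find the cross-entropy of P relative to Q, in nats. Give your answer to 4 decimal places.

0.5559 nats

H(P,Q) = −Σ p·ln q.
  −0.24·ln(0.20) = 0.38627
  −0.76·ln(0.80) = 0.16959
H(P,Q) = 0.5559 nats.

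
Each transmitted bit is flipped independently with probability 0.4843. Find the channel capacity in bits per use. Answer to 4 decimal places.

0.0007 bits

Binary symmetric channel: C = 1 − h₂(ε) where h₂ is the binary entropy function.
h₂(0.4843) = −0.4843·log₂0.4843 − 0.5157·log₂0.5157 = 0.9993.
C = 1 − 0.9993 = 0.0007 bits per channel use.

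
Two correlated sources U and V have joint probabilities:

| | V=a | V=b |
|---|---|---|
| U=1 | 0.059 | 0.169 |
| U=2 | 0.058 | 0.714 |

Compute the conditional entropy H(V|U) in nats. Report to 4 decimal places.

0.3363 nats

Marginals: p(U) = (0.2280, 0.7720), p(V) = (0.1170, 0.8830).
H(V|U) = Σ p(U) · H(V|U=·).
  U=1: p=0.2280, H(V|U=1) = 0.5718
  U=2: p=0.7720, H(V|U=2) = 0.2667
Weighted sum = 0.3363 nats.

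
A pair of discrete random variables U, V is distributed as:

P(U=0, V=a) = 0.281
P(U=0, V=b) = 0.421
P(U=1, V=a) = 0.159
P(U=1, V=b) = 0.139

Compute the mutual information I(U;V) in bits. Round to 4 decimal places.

Marginals: p(U) = (0.7020, 0.2980), p(V) = (0.4400, 0.5600).
I(U;V) = Σ p(x,y)·log₂[p(x,y)/(p(x)p(y))].
  (0,a): 0.281·log₂(0.9097) = -0.03835
  (0,b): 0.421·log₂(1.0709) = 0.04162
  (1,a): 0.159·log₂(1.2126) = 0.04422
  (1,b): 0.139·log₂(0.8329) = -0.03666
Sum = 0.0108 bits.

0.0108 bits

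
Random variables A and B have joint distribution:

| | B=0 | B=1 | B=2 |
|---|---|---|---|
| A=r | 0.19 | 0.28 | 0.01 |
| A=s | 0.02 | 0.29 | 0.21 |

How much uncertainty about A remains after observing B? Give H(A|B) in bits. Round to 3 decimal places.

0.724 bits

Marginals: p(A) = (0.4800, 0.5200), p(B) = (0.2100, 0.5700, 0.2200).
H(A|B) = Σ p(B) · H(A|B=·).
  B=0: p=0.2100, H(A|B=0) = 0.4537
  B=1: p=0.5700, H(A|B=1) = 0.9998
  B=2: p=0.2200, H(A|B=2) = 0.2668
Weighted sum = 0.724 bits.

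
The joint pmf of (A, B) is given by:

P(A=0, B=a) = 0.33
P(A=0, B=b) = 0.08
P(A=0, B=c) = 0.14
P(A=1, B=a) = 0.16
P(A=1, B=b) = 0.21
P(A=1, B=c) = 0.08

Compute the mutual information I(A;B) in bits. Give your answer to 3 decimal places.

0.092 bits

Marginals: p(A) = (0.5500, 0.4500), p(B) = (0.4900, 0.2900, 0.2200).
I(A;B) = Σ p(x,y)·log₂[p(x,y)/(p(x)p(y))].
  (0,a): 0.33·log₂(1.2245) = 0.0964
  (0,b): 0.08·log₂(0.5016) = -0.0796
  (0,c): 0.14·log₂(1.1570) = 0.0295
  (1,a): 0.16·log₂(0.7256) = -0.0740
  (1,b): 0.21·log₂(1.6092) = 0.1441
  (1,c): 0.08·log₂(0.8081) = -0.0246
Sum = 0.092 bits.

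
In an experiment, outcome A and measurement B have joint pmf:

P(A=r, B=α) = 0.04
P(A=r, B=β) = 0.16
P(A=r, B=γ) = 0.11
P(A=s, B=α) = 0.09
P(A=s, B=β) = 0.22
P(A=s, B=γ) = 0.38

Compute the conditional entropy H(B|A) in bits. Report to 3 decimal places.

Chain rule: H(B|A) = H(A,B) − H(A).
Marginals: p(A) = (0.3100, 0.6900), p(B) = (0.1300, 0.3800, 0.4900).
H(A,B) = 2.2827 bits; H(A) = 0.8932 bits.
H(B|A) = 2.2827 − 0.8932 = 1.390 bits.

1.390 bits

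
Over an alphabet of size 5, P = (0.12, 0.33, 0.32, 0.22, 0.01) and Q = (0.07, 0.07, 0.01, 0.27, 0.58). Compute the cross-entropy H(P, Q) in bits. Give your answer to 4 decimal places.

H(P,Q) = −Σ p·log₂ q.
  −0.12·log₂(0.07) = 0.46038
  −0.33·log₂(0.07) = 1.26605
  −0.32·log₂(0.01) = 2.12603
  −0.22·log₂(0.27) = 0.41557
  −0.01·log₂(0.58) = 0.00786
H(P,Q) = 4.2759 bits.

4.2759 bits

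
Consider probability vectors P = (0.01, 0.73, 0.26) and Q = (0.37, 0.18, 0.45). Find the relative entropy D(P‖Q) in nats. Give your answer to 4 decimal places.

0.8433 nats

D(P‖Q) = Σ p·ln(p/q).
  0.01·ln(0.01/0.37) = -0.03611
  0.73·ln(0.73/0.18) = 1.02206
  0.26·ln(0.26/0.45) = -0.14263
D(P‖Q) = 0.8433 nats.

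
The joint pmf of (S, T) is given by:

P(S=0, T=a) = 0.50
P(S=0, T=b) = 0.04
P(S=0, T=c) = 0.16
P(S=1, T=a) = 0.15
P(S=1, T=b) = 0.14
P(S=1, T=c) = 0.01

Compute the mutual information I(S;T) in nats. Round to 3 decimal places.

Marginals: p(S) = (0.7000, 0.3000), p(T) = (0.6500, 0.1800, 0.1700).
I(S;T) = Σ p(x,y)·ln[p(x,y)/(p(x)p(y))].
  (0,a): 0.50·ln(1.0989) = 0.0472
  (0,b): 0.04·ln(0.3175) = -0.0459
  (0,c): 0.16·ln(1.3445) = 0.0474
  (1,a): 0.15·ln(0.7692) = -0.0394
  (1,b): 0.14·ln(2.5926) = 0.1334
  (1,c): 0.01·ln(0.1961) = -0.0163
Sum = 0.126 nats.

0.126 nats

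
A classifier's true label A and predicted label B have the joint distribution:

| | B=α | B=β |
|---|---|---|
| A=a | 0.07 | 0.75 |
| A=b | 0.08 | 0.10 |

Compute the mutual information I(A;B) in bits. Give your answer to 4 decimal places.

Marginals: p(A) = (0.8200, 0.1800), p(B) = (0.1500, 0.8500).
I(A;B) = H(A) + H(B) − H(A,B).
H(A) = 0.6801, H(B) = 0.6098, H(A,B) = 1.2035.
I(A;B) = 0.6801 + 0.6098 − 1.2035 = 0.0864 bits.

0.0864 bits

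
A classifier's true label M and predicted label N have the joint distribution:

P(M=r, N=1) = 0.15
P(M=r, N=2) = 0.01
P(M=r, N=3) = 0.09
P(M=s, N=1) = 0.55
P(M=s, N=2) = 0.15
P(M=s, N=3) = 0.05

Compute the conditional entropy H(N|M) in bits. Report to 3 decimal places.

1.079 bits

Marginals: p(M) = (0.2500, 0.7500), p(N) = (0.7000, 0.1600, 0.1400).
H(N|M) = Σ p(M) · H(N|M=·).
  M=r: p=0.2500, H(N|M=r) = 1.1585
  M=s: p=0.7500, H(N|M=s) = 1.0530
Weighted sum = 1.079 bits.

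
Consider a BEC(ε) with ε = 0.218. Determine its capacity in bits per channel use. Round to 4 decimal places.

0.7820 bits

Binary erasure channel: capacity C = 1 − ε.
C = 1 − 0.218 = 0.7820 bits per channel use.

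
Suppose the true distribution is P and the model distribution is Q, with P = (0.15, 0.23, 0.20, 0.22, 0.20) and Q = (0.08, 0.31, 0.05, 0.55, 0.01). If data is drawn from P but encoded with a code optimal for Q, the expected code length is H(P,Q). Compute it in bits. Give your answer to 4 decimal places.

H(P,Q) = −Σ p·log₂ q.
  −0.15·log₂(0.08) = 0.54658
  −0.23·log₂(0.31) = 0.38862
  −0.20·log₂(0.05) = 0.86439
  −0.22·log₂(0.55) = 0.18975
  −0.20·log₂(0.01) = 1.32877
H(P,Q) = 3.3181 bits.

3.3181 bits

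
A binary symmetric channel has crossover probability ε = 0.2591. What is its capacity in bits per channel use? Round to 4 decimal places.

0.1746 bits

Binary symmetric channel: C = 1 − h₂(ε) where h₂ is the binary entropy function.
h₂(0.2591) = −0.2591·log₂0.2591 − 0.7409·log₂0.7409 = 0.8254.
C = 1 − 0.8254 = 0.1746 bits per channel use.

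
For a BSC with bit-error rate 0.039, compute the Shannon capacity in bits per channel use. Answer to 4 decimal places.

0.7623 bits

Binary symmetric channel: C = 1 − h₂(ε) where h₂ is the binary entropy function.
h₂(0.039) = −0.039·log₂0.039 − 0.961·log₂0.961 = 0.2377.
C = 1 − 0.2377 = 0.7623 bits per channel use.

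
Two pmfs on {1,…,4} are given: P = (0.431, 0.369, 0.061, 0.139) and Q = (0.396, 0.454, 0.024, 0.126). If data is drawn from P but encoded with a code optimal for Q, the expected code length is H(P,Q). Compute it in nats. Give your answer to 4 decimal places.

1.2061 nats

H(P,Q) = −Σ p·ln q.
  −0.431·ln(0.396) = 0.39925
  −0.369·ln(0.454) = 0.29138
  −0.061·ln(0.024) = 0.22751
  −0.139·ln(0.126) = 0.28793
H(P,Q) = 1.2061 nats.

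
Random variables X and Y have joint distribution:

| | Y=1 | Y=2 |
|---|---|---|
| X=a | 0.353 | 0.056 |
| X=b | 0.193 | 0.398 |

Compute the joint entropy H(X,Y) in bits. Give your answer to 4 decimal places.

H(X,Y) = −Σ p(x,y)·log₂ p(x,y) over all 4 cells.
  cell (a,1): −0.353·log₂0.353 = 0.53030
  cell (a,2): −0.056·log₂0.056 = 0.23287
  cell (b,1): −0.193·log₂0.193 = 0.45805
  cell (b,2): −0.398·log₂0.398 = 0.52901
Sum = 1.7502 bits.

1.7502 bits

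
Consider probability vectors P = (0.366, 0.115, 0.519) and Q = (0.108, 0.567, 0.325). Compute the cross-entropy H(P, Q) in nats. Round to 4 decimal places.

H(P,Q) = −Σ p·ln q.
  −0.366·ln(0.108) = 0.81458
  −0.115·ln(0.567) = 0.06525
  −0.519·ln(0.325) = 0.58332
H(P,Q) = 1.4631 nats.

1.4631 nats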